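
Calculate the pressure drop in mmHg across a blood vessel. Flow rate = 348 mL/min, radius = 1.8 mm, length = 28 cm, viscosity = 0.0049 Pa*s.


dP = 8*mu*L*Q / (pi*r^4)
Q = 348 mL/min = 5.8e-06 m^3/s
dP = 1930.33 Pa = 1930.33 / 133.322 mmHg = 14.48 mmHg


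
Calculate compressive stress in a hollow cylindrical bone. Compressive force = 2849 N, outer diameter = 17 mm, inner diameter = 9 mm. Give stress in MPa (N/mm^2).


A = pi*(r_o^2 - r_i^2)
r_o = 8.5 mm, r_i = 4.5 mm
A = 163.363 mm^2
sigma = F/A = 2849 / 163.363
sigma = 17.44 MPa


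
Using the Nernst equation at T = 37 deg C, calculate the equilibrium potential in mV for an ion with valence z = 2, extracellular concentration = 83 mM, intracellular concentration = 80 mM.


E = (RT/(zF)) * ln(C_out/C_in)
T = 37 + 273.15 = 310.15 K
E = (8.314 * 310.15 / (2 * 96485)) * ln(83/80)
E = 0.4919 mV


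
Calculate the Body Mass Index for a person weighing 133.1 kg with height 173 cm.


BMI = weight / height^2
height = 173 cm = 1.73 m
BMI = 133.1 / 1.73^2
BMI = 44.47 kg/m^2


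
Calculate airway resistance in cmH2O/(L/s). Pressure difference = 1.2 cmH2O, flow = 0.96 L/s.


R = dP / flow
R = 1.2 / 0.96
R = 1.25 cmH2O/(L/s)


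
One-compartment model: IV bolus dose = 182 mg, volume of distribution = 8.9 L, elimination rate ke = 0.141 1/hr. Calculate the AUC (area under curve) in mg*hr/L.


C0 = Dose/Vd = 182/8.9 = 20.4494 mg/L
AUC = C0/ke = 20.4494/0.141
AUC = 145 mg*hr/L


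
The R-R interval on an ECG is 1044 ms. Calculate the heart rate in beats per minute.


HR = 60 / RR_interval(s)
RR = 1044 ms = 1.044 s
HR = 60 / 1.044 = 57.47 bpm


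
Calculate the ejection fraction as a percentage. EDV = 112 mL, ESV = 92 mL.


SV = EDV - ESV = 112 - 92 = 20 mL
EF = SV/EDV * 100 = 20/112 * 100
EF = 17.86%


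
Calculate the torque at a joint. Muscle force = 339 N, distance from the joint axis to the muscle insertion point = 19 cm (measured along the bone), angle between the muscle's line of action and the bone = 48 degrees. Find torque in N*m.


Torque = F * d * sin(theta)   (moment arm = d*sin(theta))
d = 19 cm = 0.19 m
Torque = 339 * 0.19 * sin(48)
Torque = 47.87 N*m


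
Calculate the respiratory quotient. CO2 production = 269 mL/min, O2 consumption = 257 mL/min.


RQ = VCO2 / VO2
RQ = 269 / 257
RQ = 1.047


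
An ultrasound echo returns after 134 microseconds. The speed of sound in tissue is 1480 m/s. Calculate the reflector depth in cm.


depth = c * t / 2
t = 134 us = 1.3400e-04 s
depth = 1480 * 1.3400e-04 / 2
depth = 0.09916 m = 9.916 cm


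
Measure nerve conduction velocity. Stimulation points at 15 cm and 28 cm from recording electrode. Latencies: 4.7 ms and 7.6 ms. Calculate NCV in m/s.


Distance = (28 - 15) / 100 = 0.13 m
dt = (7.6 - 4.7) / 1000 = 0.0029 s
NCV = dist / dt = 44.83 m/s


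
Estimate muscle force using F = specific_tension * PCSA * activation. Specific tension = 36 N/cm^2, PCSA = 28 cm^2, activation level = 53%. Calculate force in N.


F = sigma * PCSA * activation
F = 36 * 28 * 0.53
F = 534.2 N


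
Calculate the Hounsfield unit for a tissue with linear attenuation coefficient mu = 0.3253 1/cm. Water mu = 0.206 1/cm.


HU = ((mu_tissue - mu_water) / mu_water) * 1000
HU = ((0.3253 - 0.206) / 0.206) * 1000
HU = 579.1


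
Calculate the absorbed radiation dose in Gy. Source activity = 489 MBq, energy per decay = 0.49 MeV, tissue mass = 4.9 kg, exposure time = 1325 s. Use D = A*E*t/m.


A = 489 MBq = 4.8900e+08 Bq
E = 0.49 MeV = 7.8498e-14 J
D = A*E*t/m = 4.8900e+08*7.8498e-14*1325/4.9
D = 0.01038 Gy


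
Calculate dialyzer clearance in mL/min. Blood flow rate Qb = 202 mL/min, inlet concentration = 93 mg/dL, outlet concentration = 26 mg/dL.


K = Qb * (Cb_in - Cb_out) / Cb_in
K = 202 * (93 - 26) / 93
K = 145.5 mL/min


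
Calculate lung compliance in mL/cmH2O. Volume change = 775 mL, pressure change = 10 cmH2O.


C = dV / dP
C = 775 / 10
C = 77.5 mL/cmH2O


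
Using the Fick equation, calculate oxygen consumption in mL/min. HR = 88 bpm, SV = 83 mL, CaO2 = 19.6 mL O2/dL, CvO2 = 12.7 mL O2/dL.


CO = HR*SV = 88*83/1000 = 7.304 L/min
a-v O2 diff = 19.6 - 12.7 = 6.9 mL/dL
VO2 = CO * (CaO2-CvO2) * 10 dL/L
VO2 = 7.304 * 6.9 * 10
VO2 = 504 mL/min


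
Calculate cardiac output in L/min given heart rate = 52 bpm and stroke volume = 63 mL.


CO = HR * SV
CO = 52 * 63 / 1000
CO = 3.276 L/min


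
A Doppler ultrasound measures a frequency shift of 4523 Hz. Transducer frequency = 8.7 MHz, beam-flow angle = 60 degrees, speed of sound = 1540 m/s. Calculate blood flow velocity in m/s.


v = fd * c / (2 * f0 * cos(theta))
v = 4523 * 1540 / (2 * 8.7000e+06 * cos(60))
v = 0.8006 m/s


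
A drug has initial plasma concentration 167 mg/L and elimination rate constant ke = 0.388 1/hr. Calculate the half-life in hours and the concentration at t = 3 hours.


t_half = ln(2) / ke = 0.693147 / 0.388 = 1.786 hr
C(t) = C0 * exp(-ke*t) = 167 * exp(-0.388*3)
C(3) = 52.14 mg/L


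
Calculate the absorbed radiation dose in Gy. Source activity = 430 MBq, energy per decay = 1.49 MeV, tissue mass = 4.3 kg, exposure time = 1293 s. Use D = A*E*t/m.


A = 430 MBq = 4.3000e+08 Bq
E = 1.49 MeV = 2.38698e-13 J
D = A*E*t/m = 4.3000e+08*2.38698e-13*1293/4.3
D = 0.03086 Gy


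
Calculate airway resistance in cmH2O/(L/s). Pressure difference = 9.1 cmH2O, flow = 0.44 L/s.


R = dP / flow
R = 9.1 / 0.44
R = 20.68 cmH2O/(L/s)


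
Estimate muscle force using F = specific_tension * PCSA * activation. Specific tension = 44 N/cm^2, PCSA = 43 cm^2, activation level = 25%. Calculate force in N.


F = sigma * PCSA * activation
F = 44 * 43 * 0.25
F = 473 N


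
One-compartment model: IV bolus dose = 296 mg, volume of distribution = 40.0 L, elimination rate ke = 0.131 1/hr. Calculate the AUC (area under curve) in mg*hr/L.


C0 = Dose/Vd = 296/40.0 = 7.4 mg/L
AUC = C0/ke = 7.4/0.131
AUC = 56.49 mg*hr/L


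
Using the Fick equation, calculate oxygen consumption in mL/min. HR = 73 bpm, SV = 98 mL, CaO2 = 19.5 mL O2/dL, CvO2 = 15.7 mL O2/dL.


CO = HR*SV = 73*98/1000 = 7.154 L/min
a-v O2 diff = 19.5 - 15.7 = 3.8 mL/dL
VO2 = CO * (CaO2-CvO2) * 10 dL/L
VO2 = 7.154 * 3.8 * 10
VO2 = 271.9 mL/min


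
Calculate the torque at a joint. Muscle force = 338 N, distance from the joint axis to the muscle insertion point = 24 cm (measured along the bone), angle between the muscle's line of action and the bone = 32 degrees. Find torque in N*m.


Torque = F * d * sin(theta)   (moment arm = d*sin(theta))
d = 24 cm = 0.24 m
Torque = 338 * 0.24 * sin(32)
Torque = 42.99 N*m


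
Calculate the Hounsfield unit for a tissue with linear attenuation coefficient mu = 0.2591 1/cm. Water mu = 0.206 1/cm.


HU = ((mu_tissue - mu_water) / mu_water) * 1000
HU = ((0.2591 - 0.206) / 0.206) * 1000
HU = 257.8


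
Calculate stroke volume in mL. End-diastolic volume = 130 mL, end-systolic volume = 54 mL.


SV = EDV - ESV
SV = 130 - 54
SV = 76 mL


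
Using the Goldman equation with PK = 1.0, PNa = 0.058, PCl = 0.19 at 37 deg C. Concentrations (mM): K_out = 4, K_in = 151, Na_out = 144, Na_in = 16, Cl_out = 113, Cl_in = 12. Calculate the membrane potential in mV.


Vm = (RT/F)*ln((PK*Ko + PNa*Nao + PCl*Cli)/(PK*Ki + PNa*Nai + PCl*Clo))
Numer = 14.632, Denom = 173.398
Vm = -66.07 mV


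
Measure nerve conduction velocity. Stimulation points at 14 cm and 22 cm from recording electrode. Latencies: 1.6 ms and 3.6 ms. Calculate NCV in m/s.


Distance = (22 - 14) / 100 = 0.08 m
dt = (3.6 - 1.6) / 1000 = 0.002 s
NCV = dist / dt = 40 m/s


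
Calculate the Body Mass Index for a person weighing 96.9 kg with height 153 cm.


BMI = weight / height^2
height = 153 cm = 1.53 m
BMI = 96.9 / 1.53^2
BMI = 41.39 kg/m^2


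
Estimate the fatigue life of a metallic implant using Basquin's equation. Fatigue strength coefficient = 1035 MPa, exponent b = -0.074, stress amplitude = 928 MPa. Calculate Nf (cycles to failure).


sigma_a = sigma_f' * (2Nf)^b
2Nf = (sigma_a/sigma_f')^(1/b)
2Nf = (928/1035)^(1/-0.074)
2Nf = 4.3695577
Nf = 2.185


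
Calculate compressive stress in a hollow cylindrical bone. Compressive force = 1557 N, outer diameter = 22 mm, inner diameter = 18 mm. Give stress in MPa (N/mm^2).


A = pi*(r_o^2 - r_i^2)
r_o = 11 mm, r_i = 9 mm
A = 125.664 mm^2
sigma = F/A = 1557 / 125.664
sigma = 12.39 MPa


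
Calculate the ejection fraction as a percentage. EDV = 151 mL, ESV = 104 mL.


SV = EDV - ESV = 151 - 104 = 47 mL
EF = SV/EDV * 100 = 47/151 * 100
EF = 31.13%


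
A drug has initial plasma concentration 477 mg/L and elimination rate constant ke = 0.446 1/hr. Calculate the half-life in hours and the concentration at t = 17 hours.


t_half = ln(2) / ke = 0.693147 / 0.446 = 1.554 hr
C(t) = C0 * exp(-ke*t) = 477 * exp(-0.446*17)
C(17) = 0.2431 mg/L


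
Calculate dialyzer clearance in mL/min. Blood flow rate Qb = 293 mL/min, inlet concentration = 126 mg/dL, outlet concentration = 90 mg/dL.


K = Qb * (Cb_in - Cb_out) / Cb_in
K = 293 * (126 - 90) / 126
K = 83.71 mL/min


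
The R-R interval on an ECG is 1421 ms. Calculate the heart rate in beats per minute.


HR = 60 / RR_interval(s)
RR = 1421 ms = 1.421 s
HR = 60 / 1.421 = 42.22 bpm


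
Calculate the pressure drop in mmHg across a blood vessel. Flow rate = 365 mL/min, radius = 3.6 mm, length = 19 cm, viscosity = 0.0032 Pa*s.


dP = 8*mu*L*Q / (pi*r^4)
Q = 365 mL/min = 6.08333e-06 m^3/s
dP = 56.0757 Pa = 56.0757 / 133.322 mmHg = 0.4206 mmHg


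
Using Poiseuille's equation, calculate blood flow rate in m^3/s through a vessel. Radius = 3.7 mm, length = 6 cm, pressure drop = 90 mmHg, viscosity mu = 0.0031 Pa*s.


Q = pi*r^4*dP / (8*mu*L)
r = 0.0037 m, L = 0.06 m
dP = 90 mmHg = 11998.98 Pa
Q = 0.004748 m^3/s


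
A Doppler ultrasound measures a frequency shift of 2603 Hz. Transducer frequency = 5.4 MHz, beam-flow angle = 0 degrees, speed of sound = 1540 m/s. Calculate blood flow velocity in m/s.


v = fd * c / (2 * f0 * cos(theta))
v = 2603 * 1540 / (2 * 5.4000e+06 * cos(0))
v = 0.3712 m/s


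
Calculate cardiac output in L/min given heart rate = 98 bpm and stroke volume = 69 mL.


CO = HR * SV
CO = 98 * 69 / 1000
CO = 6.762 L/min


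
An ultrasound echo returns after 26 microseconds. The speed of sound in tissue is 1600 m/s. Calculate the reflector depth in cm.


depth = c * t / 2
t = 26 us = 2.6000e-05 s
depth = 1600 * 2.6000e-05 / 2
depth = 0.0208 m = 2.08 cm


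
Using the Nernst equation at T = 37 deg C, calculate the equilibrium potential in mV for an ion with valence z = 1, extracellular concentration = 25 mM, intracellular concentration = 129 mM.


E = (RT/(zF)) * ln(C_out/C_in)
T = 37 + 273.15 = 310.15 K
E = (8.314 * 310.15 / (1 * 96485)) * ln(25/129)
E = -43.85 mV


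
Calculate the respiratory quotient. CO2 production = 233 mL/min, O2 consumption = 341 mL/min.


RQ = VCO2 / VO2
RQ = 233 / 341
RQ = 0.6833


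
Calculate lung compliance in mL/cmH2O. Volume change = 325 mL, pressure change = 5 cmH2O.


C = dV / dP
C = 325 / 5
C = 65 mL/cmH2O


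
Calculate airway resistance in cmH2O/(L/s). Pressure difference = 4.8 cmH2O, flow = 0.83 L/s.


R = dP / flow
R = 4.8 / 0.83
R = 5.783 cmH2O/(L/s)


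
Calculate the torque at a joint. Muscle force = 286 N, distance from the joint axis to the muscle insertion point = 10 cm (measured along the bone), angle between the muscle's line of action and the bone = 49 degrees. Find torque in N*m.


Torque = F * d * sin(theta)   (moment arm = d*sin(theta))
d = 10 cm = 0.1 m
Torque = 286 * 0.1 * sin(49)
Torque = 21.58 N*m


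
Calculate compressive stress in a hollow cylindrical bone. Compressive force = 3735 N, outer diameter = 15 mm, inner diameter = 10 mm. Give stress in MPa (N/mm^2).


A = pi*(r_o^2 - r_i^2)
r_o = 7.5 mm, r_i = 5 mm
A = 98.1748 mm^2
sigma = F/A = 3735 / 98.1748
sigma = 38.04 MPa


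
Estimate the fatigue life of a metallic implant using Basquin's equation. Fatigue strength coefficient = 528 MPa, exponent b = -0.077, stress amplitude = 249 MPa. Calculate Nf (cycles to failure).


sigma_a = sigma_f' * (2Nf)^b
2Nf = (sigma_a/sigma_f')^(1/b)
2Nf = (249/528)^(1/-0.077)
2Nf = 17354.419
Nf = 8677


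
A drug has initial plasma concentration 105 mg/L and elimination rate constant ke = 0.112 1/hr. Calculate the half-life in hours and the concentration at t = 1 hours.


t_half = ln(2) / ke = 0.693147 / 0.112 = 6.189 hr
C(t) = C0 * exp(-ke*t) = 105 * exp(-0.112*1)
C(1) = 93.87 mg/L


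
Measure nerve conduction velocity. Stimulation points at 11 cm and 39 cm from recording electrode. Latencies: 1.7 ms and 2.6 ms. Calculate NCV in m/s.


Distance = (39 - 11) / 100 = 0.28 m
dt = (2.6 - 1.7) / 1000 = 9.0000e-04 s
NCV = dist / dt = 311.1 m/s


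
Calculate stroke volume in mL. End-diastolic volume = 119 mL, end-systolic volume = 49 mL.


SV = EDV - ESV
SV = 119 - 49
SV = 70 mL


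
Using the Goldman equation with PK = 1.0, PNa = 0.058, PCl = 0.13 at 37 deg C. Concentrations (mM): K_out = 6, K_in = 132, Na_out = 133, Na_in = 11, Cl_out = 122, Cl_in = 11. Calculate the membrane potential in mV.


Vm = (RT/F)*ln((PK*Ko + PNa*Nao + PCl*Cli)/(PK*Ki + PNa*Nai + PCl*Clo))
Numer = 15.144, Denom = 148.498
Vm = -61.01 mV


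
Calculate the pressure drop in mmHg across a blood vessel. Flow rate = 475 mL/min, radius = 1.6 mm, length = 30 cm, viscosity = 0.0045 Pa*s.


dP = 8*mu*L*Q / (pi*r^4)
Q = 475 mL/min = 7.91667e-06 m^3/s
dP = 4152.76 Pa = 4152.76 / 133.322 mmHg = 31.15 mmHg


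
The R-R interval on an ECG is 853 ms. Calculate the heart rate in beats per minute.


HR = 60 / RR_interval(s)
RR = 853 ms = 0.853 s
HR = 60 / 0.853 = 70.34 bpm


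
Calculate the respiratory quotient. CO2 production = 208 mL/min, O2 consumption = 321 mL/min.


RQ = VCO2 / VO2
RQ = 208 / 321
RQ = 0.648


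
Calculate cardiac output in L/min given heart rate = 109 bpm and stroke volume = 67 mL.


CO = HR * SV
CO = 109 * 67 / 1000
CO = 7.303 L/min


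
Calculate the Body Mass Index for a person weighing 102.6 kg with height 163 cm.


BMI = weight / height^2
height = 163 cm = 1.63 m
BMI = 102.6 / 1.63^2
BMI = 38.62 kg/m^2


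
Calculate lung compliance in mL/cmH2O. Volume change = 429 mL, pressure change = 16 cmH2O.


C = dV / dP
C = 429 / 16
C = 26.81 mL/cmH2O


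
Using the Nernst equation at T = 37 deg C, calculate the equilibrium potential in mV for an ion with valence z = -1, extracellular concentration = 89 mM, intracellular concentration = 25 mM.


E = (RT/(zF)) * ln(C_out/C_in)
T = 37 + 273.15 = 310.15 K
E = (8.314 * 310.15 / (-1 * 96485)) * ln(89/25)
E = -33.93 mV


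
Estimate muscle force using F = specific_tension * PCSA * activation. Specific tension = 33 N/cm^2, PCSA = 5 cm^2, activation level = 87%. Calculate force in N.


F = sigma * PCSA * activation
F = 33 * 5 * 0.87
F = 143.6 N


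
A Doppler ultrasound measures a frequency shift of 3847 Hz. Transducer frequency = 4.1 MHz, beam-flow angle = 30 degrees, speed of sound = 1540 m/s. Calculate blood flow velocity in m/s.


v = fd * c / (2 * f0 * cos(theta))
v = 3847 * 1540 / (2 * 4.1000e+06 * cos(30))
v = 0.8343 m/s


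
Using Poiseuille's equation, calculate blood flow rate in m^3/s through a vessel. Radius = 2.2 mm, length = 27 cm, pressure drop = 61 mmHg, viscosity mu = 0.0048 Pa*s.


Q = pi*r^4*dP / (8*mu*L)
r = 0.0022 m, L = 0.27 m
dP = 61 mmHg = 8132.642 Pa
Q = 5.7727e-05 m^3/s


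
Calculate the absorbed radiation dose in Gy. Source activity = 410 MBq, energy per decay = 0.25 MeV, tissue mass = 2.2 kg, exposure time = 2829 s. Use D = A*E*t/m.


A = 410 MBq = 4.1000e+08 Bq
E = 0.25 MeV = 4.005e-14 J
D = A*E*t/m = 4.1000e+08*4.005e-14*2829/2.2
D = 0.02112 Gy


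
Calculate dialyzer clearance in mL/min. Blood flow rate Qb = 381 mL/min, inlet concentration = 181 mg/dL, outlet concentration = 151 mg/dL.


K = Qb * (Cb_in - Cb_out) / Cb_in
K = 381 * (181 - 151) / 181
K = 63.15 mL/min


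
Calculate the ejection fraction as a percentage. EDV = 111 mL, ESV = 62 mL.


SV = EDV - ESV = 111 - 62 = 49 mL
EF = SV/EDV * 100 = 49/111 * 100
EF = 44.14%


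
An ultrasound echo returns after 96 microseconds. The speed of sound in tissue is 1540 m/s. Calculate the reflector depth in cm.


depth = c * t / 2
t = 96 us = 9.6000e-05 s
depth = 1540 * 9.6000e-05 / 2
depth = 0.07392 m = 7.392 cm


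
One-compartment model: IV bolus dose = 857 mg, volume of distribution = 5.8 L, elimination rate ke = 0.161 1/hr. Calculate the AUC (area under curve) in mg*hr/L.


C0 = Dose/Vd = 857/5.8 = 147.759 mg/L
AUC = C0/ke = 147.759/0.161
AUC = 917.8 mg*hr/L


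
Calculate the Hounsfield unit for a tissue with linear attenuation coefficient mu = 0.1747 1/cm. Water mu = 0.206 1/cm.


HU = ((mu_tissue - mu_water) / mu_water) * 1000
HU = ((0.1747 - 0.206) / 0.206) * 1000
HU = -151.9


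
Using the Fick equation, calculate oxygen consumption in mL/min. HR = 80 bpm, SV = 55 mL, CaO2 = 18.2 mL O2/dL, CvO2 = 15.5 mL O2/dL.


CO = HR*SV = 80*55/1000 = 4.4 L/min
a-v O2 diff = 18.2 - 15.5 = 2.7 mL/dL
VO2 = CO * (CaO2-CvO2) * 10 dL/L
VO2 = 4.4 * 2.7 * 10
VO2 = 118.8 mL/min


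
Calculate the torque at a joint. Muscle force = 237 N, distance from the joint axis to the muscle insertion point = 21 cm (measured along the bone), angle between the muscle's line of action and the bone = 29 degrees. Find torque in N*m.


Torque = F * d * sin(theta)   (moment arm = d*sin(theta))
d = 21 cm = 0.21 m
Torque = 237 * 0.21 * sin(29)
Torque = 24.13 N*m


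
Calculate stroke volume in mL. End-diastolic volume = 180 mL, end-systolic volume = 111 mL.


SV = EDV - ESV
SV = 180 - 111
SV = 69 mL


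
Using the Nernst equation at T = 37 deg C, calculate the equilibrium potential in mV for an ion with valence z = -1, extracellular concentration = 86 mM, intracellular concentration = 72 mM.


E = (RT/(zF)) * ln(C_out/C_in)
T = 37 + 273.15 = 310.15 K
E = (8.314 * 310.15 / (-1 * 96485)) * ln(86/72)
E = -4.749 mV


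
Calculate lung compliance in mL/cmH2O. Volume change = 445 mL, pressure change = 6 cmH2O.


C = dV / dP
C = 445 / 6
C = 74.17 mL/cmH2O


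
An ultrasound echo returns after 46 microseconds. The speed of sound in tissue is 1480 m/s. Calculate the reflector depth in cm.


depth = c * t / 2
t = 46 us = 4.6000e-05 s
depth = 1480 * 4.6000e-05 / 2
depth = 0.03404 m = 3.404 cm


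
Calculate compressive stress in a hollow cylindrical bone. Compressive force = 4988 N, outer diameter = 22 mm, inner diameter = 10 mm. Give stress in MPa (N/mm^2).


A = pi*(r_o^2 - r_i^2)
r_o = 11 mm, r_i = 5 mm
A = 301.593 mm^2
sigma = F/A = 4988 / 301.593
sigma = 16.54 MPa


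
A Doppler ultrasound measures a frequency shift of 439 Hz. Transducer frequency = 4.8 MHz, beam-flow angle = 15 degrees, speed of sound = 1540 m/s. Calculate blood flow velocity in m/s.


v = fd * c / (2 * f0 * cos(theta))
v = 439 * 1540 / (2 * 4.8000e+06 * cos(15))
v = 0.07291 m/s


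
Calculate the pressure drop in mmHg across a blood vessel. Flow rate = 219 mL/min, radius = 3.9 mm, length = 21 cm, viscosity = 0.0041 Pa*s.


dP = 8*mu*L*Q / (pi*r^4)
Q = 219 mL/min = 3.65e-06 m^3/s
dP = 34.5922 Pa = 34.5922 / 133.322 mmHg = 0.2595 mmHg


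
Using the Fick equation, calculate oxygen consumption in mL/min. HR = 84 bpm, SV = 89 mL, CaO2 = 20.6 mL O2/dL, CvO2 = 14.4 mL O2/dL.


CO = HR*SV = 84*89/1000 = 7.476 L/min
a-v O2 diff = 20.6 - 14.4 = 6.2 mL/dL
VO2 = CO * (CaO2-CvO2) * 10 dL/L
VO2 = 7.476 * 6.2 * 10
VO2 = 463.5 mL/min


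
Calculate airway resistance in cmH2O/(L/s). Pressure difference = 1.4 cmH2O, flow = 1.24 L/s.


R = dP / flow
R = 1.4 / 1.24
R = 1.129 cmH2O/(L/s)


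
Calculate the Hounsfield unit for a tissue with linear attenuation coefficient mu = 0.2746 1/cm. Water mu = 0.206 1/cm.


HU = ((mu_tissue - mu_water) / mu_water) * 1000
HU = ((0.2746 - 0.206) / 0.206) * 1000
HU = 333


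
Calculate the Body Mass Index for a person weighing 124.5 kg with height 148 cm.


BMI = weight / height^2
height = 148 cm = 1.48 m
BMI = 124.5 / 1.48^2
BMI = 56.84 kg/m^2


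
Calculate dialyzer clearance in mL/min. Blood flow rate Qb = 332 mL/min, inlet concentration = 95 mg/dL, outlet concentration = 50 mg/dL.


K = Qb * (Cb_in - Cb_out) / Cb_in
K = 332 * (95 - 50) / 95
K = 157.3 mL/min


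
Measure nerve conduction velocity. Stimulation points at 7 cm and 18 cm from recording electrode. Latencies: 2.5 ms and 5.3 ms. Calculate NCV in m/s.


Distance = (18 - 7) / 100 = 0.11 m
dt = (5.3 - 2.5) / 1000 = 0.0028 s
NCV = dist / dt = 39.29 m/s


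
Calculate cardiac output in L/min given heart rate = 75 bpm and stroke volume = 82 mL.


CO = HR * SV
CO = 75 * 82 / 1000
CO = 6.15 L/min


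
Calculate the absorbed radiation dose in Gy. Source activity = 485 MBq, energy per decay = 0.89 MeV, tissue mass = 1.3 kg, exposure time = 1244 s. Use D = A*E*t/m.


A = 485 MBq = 4.8500e+08 Bq
E = 0.89 MeV = 1.42578e-13 J
D = A*E*t/m = 4.8500e+08*1.42578e-13*1244/1.3
D = 0.06617 Gy


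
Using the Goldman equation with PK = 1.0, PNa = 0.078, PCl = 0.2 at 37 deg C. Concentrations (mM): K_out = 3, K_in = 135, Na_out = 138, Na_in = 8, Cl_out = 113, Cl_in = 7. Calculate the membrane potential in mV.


Vm = (RT/F)*ln((PK*Ko + PNa*Nao + PCl*Cli)/(PK*Ki + PNa*Nai + PCl*Clo))
Numer = 15.164, Denom = 158.224
Vm = -62.67 mV


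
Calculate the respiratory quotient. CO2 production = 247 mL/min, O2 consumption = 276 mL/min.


RQ = VCO2 / VO2
RQ = 247 / 276
RQ = 0.8949


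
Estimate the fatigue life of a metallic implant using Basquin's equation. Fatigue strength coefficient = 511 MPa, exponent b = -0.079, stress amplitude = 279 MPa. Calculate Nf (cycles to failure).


sigma_a = sigma_f' * (2Nf)^b
2Nf = (sigma_a/sigma_f')^(1/b)
2Nf = (279/511)^(1/-0.079)
2Nf = 2122.2358
Nf = 1061


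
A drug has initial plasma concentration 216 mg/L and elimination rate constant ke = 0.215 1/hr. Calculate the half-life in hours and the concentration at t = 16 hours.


t_half = ln(2) / ke = 0.693147 / 0.215 = 3.224 hr
C(t) = C0 * exp(-ke*t) = 216 * exp(-0.215*16)
C(16) = 6.926 mg/L


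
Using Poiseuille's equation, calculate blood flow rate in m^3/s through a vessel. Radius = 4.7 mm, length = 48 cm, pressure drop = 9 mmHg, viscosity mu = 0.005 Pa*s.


Q = pi*r^4*dP / (8*mu*L)
r = 0.0047 m, L = 0.48 m
dP = 9 mmHg = 1199.898 Pa
Q = 9.5804e-05 m^3/s


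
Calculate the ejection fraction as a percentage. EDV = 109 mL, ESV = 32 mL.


SV = EDV - ESV = 109 - 32 = 77 mL
EF = SV/EDV * 100 = 77/109 * 100
EF = 70.64%


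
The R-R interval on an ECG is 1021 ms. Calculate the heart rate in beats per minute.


HR = 60 / RR_interval(s)
RR = 1021 ms = 1.021 s
HR = 60 / 1.021 = 58.77 bpm


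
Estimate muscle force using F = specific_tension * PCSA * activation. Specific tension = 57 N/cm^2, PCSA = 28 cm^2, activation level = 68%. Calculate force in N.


F = sigma * PCSA * activation
F = 57 * 28 * 0.68
F = 1085 N


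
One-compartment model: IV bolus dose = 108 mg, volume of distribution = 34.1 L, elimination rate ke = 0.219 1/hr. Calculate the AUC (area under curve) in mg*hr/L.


C0 = Dose/Vd = 108/34.1 = 3.16716 mg/L
AUC = C0/ke = 3.16716/0.219
AUC = 14.46 mg*hr/L


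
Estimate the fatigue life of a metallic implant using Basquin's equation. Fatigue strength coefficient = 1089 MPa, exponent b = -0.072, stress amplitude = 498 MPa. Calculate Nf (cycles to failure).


sigma_a = sigma_f' * (2Nf)^b
2Nf = (sigma_a/sigma_f')^(1/b)
2Nf = (498/1089)^(1/-0.072)
2Nf = 52411.203
Nf = 2.621e+04


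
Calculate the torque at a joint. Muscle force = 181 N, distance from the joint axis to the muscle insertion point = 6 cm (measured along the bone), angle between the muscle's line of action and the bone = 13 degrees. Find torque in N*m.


Torque = F * d * sin(theta)   (moment arm = d*sin(theta))
d = 6 cm = 0.06 m
Torque = 181 * 0.06 * sin(13)
Torque = 2.443 N*m


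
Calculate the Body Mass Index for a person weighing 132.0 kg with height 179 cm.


BMI = weight / height^2
height = 179 cm = 1.79 m
BMI = 132.0 / 1.79^2
BMI = 41.2 kg/m^2


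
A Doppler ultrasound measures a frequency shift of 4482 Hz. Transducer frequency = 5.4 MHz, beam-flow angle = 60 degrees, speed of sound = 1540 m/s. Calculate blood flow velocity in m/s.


v = fd * c / (2 * f0 * cos(theta))
v = 4482 * 1540 / (2 * 5.4000e+06 * cos(60))
v = 1.278 m/s


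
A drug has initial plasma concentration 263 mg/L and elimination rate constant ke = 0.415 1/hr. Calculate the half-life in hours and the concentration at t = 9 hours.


t_half = ln(2) / ke = 0.693147 / 0.415 = 1.67 hr
C(t) = C0 * exp(-ke*t) = 263 * exp(-0.415*9)
C(9) = 6.279 mg/L


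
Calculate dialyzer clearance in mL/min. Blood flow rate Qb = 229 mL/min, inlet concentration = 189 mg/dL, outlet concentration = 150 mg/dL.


K = Qb * (Cb_in - Cb_out) / Cb_in
K = 229 * (189 - 150) / 189
K = 47.25 mL/min


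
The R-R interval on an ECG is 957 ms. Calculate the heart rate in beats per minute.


HR = 60 / RR_interval(s)
RR = 957 ms = 0.957 s
HR = 60 / 0.957 = 62.7 bpm


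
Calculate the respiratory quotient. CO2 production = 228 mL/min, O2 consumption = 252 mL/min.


RQ = VCO2 / VO2
RQ = 228 / 252
RQ = 0.9048


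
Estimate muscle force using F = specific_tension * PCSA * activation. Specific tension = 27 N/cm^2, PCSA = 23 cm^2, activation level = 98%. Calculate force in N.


F = sigma * PCSA * activation
F = 27 * 23 * 0.98
F = 608.6 N


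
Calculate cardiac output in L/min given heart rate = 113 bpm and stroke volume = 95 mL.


CO = HR * SV
CO = 113 * 95 / 1000
CO = 10.73 L/min


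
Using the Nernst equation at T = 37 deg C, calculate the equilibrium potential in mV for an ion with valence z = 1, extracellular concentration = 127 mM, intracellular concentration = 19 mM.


E = (RT/(zF)) * ln(C_out/C_in)
T = 37 + 273.15 = 310.15 K
E = (8.314 * 310.15 / (1 * 96485)) * ln(127/19)
E = 50.77 mV


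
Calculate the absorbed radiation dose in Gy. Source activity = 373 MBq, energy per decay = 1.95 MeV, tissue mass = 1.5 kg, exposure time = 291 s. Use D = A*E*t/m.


A = 373 MBq = 3.7300e+08 Bq
E = 1.95 MeV = 3.1239e-13 J
D = A*E*t/m = 3.7300e+08*3.1239e-13*291/1.5
D = 0.02261 Gy


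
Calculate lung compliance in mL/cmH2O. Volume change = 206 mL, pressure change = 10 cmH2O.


C = dV / dP
C = 206 / 10
C = 20.6 mL/cmH2O


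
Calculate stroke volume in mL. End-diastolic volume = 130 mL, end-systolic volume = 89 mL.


SV = EDV - ESV
SV = 130 - 89
SV = 41 mL


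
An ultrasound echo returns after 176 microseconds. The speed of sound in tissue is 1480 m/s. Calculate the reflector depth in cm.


depth = c * t / 2
t = 176 us = 1.7600e-04 s
depth = 1480 * 1.7600e-04 / 2
depth = 0.13024 m = 13.024 cm


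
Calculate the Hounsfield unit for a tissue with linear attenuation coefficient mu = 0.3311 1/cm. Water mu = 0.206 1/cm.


HU = ((mu_tissue - mu_water) / mu_water) * 1000
HU = ((0.3311 - 0.206) / 0.206) * 1000
HU = 607.3


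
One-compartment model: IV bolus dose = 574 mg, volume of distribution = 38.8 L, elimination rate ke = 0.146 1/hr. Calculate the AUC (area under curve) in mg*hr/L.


C0 = Dose/Vd = 574/38.8 = 14.7938 mg/L
AUC = C0/ke = 14.7938/0.146
AUC = 101.3 mg*hr/L


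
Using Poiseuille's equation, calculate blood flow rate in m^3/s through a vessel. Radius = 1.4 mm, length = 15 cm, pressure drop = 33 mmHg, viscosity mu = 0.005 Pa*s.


Q = pi*r^4*dP / (8*mu*L)
r = 0.0014 m, L = 0.15 m
dP = 33 mmHg = 4399.626 Pa
Q = 8.8497e-06 m^3/s


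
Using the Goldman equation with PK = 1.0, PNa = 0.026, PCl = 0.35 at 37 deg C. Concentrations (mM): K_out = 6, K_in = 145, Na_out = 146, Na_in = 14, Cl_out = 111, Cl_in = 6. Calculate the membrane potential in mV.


Vm = (RT/F)*ln((PK*Ko + PNa*Nao + PCl*Cli)/(PK*Ki + PNa*Nai + PCl*Clo))
Numer = 11.896, Denom = 184.214
Vm = -73.22 mV


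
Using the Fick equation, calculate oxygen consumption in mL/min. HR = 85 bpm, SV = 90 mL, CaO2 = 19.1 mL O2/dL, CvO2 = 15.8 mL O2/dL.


CO = HR*SV = 85*90/1000 = 7.65 L/min
a-v O2 diff = 19.1 - 15.8 = 3.3 mL/dL
VO2 = CO * (CaO2-CvO2) * 10 dL/L
VO2 = 7.65 * 3.3 * 10
VO2 = 252.5 mL/min


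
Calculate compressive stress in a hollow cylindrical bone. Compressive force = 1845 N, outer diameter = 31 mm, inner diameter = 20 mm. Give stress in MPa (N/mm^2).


A = pi*(r_o^2 - r_i^2)
r_o = 15.5 mm, r_i = 10 mm
A = 440.608 mm^2
sigma = F/A = 1845 / 440.608
sigma = 4.187 MPa


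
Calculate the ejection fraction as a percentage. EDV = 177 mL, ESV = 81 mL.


SV = EDV - ESV = 177 - 81 = 96 mL
EF = SV/EDV * 100 = 96/177 * 100
EF = 54.24%


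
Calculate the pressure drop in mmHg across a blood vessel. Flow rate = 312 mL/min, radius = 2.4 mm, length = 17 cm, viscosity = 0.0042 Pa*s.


dP = 8*mu*L*Q / (pi*r^4)
Q = 312 mL/min = 5.2e-06 m^3/s
dP = 284.968 Pa = 284.968 / 133.322 mmHg = 2.137 mmHg


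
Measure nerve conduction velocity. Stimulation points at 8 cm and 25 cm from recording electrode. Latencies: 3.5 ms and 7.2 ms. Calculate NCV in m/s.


Distance = (25 - 8) / 100 = 0.17 m
dt = (7.2 - 3.5) / 1000 = 0.0037 s
NCV = dist / dt = 45.95 m/s


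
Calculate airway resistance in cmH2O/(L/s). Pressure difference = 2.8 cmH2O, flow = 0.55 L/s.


R = dP / flow
R = 2.8 / 0.55
R = 5.091 cmH2O/(L/s)


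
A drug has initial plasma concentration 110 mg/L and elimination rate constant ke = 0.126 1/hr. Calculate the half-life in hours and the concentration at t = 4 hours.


t_half = ln(2) / ke = 0.693147 / 0.126 = 5.501 hr
C(t) = C0 * exp(-ke*t) = 110 * exp(-0.126*4)
C(4) = 66.45 mg/L


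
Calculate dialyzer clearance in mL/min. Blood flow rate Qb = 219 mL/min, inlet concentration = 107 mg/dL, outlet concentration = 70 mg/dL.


K = Qb * (Cb_in - Cb_out) / Cb_in
K = 219 * (107 - 70) / 107
K = 75.73 mL/min


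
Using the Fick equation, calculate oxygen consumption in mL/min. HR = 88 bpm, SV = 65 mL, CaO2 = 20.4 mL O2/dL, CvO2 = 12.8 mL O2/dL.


CO = HR*SV = 88*65/1000 = 5.72 L/min
a-v O2 diff = 20.4 - 12.8 = 7.6 mL/dL
VO2 = CO * (CaO2-CvO2) * 10 dL/L
VO2 = 5.72 * 7.6 * 10
VO2 = 434.7 mL/min


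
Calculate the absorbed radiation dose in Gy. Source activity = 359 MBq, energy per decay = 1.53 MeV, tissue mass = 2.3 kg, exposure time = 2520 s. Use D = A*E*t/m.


A = 359 MBq = 3.5900e+08 Bq
E = 1.53 MeV = 2.45106e-13 J
D = A*E*t/m = 3.5900e+08*2.45106e-13*2520/2.3
D = 0.09641 Gy


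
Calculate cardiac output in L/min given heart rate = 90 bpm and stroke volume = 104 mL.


CO = HR * SV
CO = 90 * 104 / 1000
CO = 9.36 L/min


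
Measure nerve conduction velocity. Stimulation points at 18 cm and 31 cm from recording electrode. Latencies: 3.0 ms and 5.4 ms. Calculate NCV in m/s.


Distance = (31 - 18) / 100 = 0.13 m
dt = (5.4 - 3.0) / 1000 = 0.0024 s
NCV = dist / dt = 54.17 m/s


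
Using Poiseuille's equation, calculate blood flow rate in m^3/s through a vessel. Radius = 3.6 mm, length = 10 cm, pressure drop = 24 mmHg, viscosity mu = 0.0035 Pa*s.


Q = pi*r^4*dP / (8*mu*L)
r = 0.0036 m, L = 0.1 m
dP = 24 mmHg = 3199.728 Pa
Q = 6.0300e-04 m^3/s


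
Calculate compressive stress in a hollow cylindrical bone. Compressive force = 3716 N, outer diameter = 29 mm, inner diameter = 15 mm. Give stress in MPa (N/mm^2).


A = pi*(r_o^2 - r_i^2)
r_o = 14.5 mm, r_i = 7.5 mm
A = 483.805 mm^2
sigma = F/A = 3716 / 483.805
sigma = 7.681 MPa


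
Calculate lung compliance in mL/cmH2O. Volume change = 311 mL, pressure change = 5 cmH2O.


C = dV / dP
C = 311 / 5
C = 62.2 mL/cmH2O


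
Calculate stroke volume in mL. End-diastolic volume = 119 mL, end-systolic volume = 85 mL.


SV = EDV - ESV
SV = 119 - 85
SV = 34 mL


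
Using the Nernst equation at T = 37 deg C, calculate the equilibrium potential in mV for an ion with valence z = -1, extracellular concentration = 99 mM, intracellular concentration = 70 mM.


E = (RT/(zF)) * ln(C_out/C_in)
T = 37 + 273.15 = 310.15 K
E = (8.314 * 310.15 / (-1 * 96485)) * ln(99/70)
E = -9.264 mV


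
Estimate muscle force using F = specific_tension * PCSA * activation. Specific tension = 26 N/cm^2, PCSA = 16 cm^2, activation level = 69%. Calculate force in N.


F = sigma * PCSA * activation
F = 26 * 16 * 0.69
F = 287 N


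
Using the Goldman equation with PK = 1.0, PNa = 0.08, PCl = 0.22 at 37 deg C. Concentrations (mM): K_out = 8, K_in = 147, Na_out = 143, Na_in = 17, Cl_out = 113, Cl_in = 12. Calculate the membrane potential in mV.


Vm = (RT/F)*ln((PK*Ko + PNa*Nao + PCl*Cli)/(PK*Ki + PNa*Nai + PCl*Clo))
Numer = 22.08, Denom = 173.22
Vm = -55.05 mV


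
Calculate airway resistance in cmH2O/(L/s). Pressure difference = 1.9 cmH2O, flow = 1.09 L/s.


R = dP / flow
R = 1.9 / 1.09
R = 1.743 cmH2O/(L/s)


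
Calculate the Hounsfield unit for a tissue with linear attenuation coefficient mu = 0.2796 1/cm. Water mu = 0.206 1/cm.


HU = ((mu_tissue - mu_water) / mu_water) * 1000
HU = ((0.2796 - 0.206) / 0.206) * 1000
HU = 357.3


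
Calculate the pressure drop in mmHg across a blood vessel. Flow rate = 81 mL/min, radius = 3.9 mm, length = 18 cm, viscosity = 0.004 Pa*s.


dP = 8*mu*L*Q / (pi*r^4)
Q = 81 mL/min = 1.35e-06 m^3/s
dP = 10.6991 Pa = 10.6991 / 133.322 mmHg = 0.08025 mmHg


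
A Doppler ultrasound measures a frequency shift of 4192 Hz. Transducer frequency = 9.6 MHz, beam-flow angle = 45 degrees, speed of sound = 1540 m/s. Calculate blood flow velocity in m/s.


v = fd * c / (2 * f0 * cos(theta))
v = 4192 * 1540 / (2 * 9.6000e+06 * cos(45))
v = 0.4755 m/s


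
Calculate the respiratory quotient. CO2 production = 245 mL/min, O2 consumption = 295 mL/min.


RQ = VCO2 / VO2
RQ = 245 / 295
RQ = 0.8305


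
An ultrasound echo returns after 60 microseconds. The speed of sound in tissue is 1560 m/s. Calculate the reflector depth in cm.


depth = c * t / 2
t = 60 us = 6.0000e-05 s
depth = 1560 * 6.0000e-05 / 2
depth = 0.0468 m = 4.68 cm


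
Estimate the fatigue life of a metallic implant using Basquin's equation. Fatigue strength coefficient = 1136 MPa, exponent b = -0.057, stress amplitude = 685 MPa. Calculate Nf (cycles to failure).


sigma_a = sigma_f' * (2Nf)^b
2Nf = (sigma_a/sigma_f')^(1/b)
2Nf = (685/1136)^(1/-0.057)
2Nf = 7147.7808
Nf = 3574


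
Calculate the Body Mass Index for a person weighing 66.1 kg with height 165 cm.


BMI = weight / height^2
height = 165 cm = 1.65 m
BMI = 66.1 / 1.65^2
BMI = 24.28 kg/m^2


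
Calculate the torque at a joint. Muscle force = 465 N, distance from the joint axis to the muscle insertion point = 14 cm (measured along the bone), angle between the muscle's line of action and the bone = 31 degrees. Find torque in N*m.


Torque = F * d * sin(theta)   (moment arm = d*sin(theta))
d = 14 cm = 0.14 m
Torque = 465 * 0.14 * sin(31)
Torque = 33.53 N*m


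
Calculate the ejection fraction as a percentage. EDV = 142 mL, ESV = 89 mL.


SV = EDV - ESV = 142 - 89 = 53 mL
EF = SV/EDV * 100 = 53/142 * 100
EF = 37.32%


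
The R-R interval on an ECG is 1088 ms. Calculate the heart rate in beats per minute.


HR = 60 / RR_interval(s)
RR = 1088 ms = 1.088 s
HR = 60 / 1.088 = 55.15 bpm


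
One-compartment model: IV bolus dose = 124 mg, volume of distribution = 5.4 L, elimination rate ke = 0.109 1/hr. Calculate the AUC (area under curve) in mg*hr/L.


C0 = Dose/Vd = 124/5.4 = 22.963 mg/L
AUC = C0/ke = 22.963/0.109
AUC = 210.7 mg*hr/L


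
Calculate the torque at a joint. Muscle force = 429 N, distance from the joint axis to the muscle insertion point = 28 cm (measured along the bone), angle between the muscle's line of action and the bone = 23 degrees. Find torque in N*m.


Torque = F * d * sin(theta)   (moment arm = d*sin(theta))
d = 28 cm = 0.28 m
Torque = 429 * 0.28 * sin(23)
Torque = 46.93 N*m


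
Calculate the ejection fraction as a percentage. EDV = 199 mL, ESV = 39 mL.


SV = EDV - ESV = 199 - 39 = 160 mL
EF = SV/EDV * 100 = 160/199 * 100
EF = 80.4%


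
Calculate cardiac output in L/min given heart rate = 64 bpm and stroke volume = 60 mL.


CO = HR * SV
CO = 64 * 60 / 1000
CO = 3.84 L/min


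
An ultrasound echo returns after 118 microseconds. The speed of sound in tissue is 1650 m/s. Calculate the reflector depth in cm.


depth = c * t / 2
t = 118 us = 1.1800e-04 s
depth = 1650 * 1.1800e-04 / 2
depth = 0.09735 m = 9.735 cm


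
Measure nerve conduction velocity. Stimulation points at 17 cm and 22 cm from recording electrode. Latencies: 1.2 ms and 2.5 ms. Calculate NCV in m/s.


Distance = (22 - 17) / 100 = 0.05 m
dt = (2.5 - 1.2) / 1000 = 0.0013 s
NCV = dist / dt = 38.46 m/s


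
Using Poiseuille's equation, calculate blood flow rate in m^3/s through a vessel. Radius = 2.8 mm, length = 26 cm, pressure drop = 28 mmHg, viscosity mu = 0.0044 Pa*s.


Q = pi*r^4*dP / (8*mu*L)
r = 0.0028 m, L = 0.26 m
dP = 28 mmHg = 3733.016 Pa
Q = 7.8764e-05 m^3/s


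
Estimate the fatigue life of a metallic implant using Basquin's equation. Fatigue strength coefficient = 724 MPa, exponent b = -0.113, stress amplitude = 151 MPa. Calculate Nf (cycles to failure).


sigma_a = sigma_f' * (2Nf)^b
2Nf = (sigma_a/sigma_f')^(1/b)
2Nf = (151/724)^(1/-0.113)
2Nf = 1057886.6
Nf = 5.289e+05


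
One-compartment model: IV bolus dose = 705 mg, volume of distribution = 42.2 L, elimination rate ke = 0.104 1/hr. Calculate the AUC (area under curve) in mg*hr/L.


C0 = Dose/Vd = 705/42.2 = 16.7062 mg/L
AUC = C0/ke = 16.7062/0.104
AUC = 160.6 mg*hr/L


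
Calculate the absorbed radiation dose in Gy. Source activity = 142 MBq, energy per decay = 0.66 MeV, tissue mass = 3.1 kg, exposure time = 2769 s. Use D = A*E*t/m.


A = 142 MBq = 1.4200e+08 Bq
E = 0.66 MeV = 1.05732e-13 J
D = A*E*t/m = 1.4200e+08*1.05732e-13*2769/3.1
D = 0.01341 Gy


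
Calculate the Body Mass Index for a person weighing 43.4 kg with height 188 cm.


BMI = weight / height^2
height = 188 cm = 1.88 m
BMI = 43.4 / 1.88^2
BMI = 12.28 kg/m^2


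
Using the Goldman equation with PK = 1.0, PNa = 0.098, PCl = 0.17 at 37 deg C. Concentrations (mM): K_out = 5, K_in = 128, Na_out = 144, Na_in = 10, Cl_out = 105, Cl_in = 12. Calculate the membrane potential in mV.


Vm = (RT/F)*ln((PK*Ko + PNa*Nao + PCl*Cli)/(PK*Ki + PNa*Nai + PCl*Clo))
Numer = 21.152, Denom = 146.83
Vm = -51.78 mV


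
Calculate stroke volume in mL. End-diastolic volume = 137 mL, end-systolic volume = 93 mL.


SV = EDV - ESV
SV = 137 - 93
SV = 44 mL


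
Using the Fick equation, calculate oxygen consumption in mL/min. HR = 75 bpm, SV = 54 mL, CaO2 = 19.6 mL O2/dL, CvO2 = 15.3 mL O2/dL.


CO = HR*SV = 75*54/1000 = 4.05 L/min
a-v O2 diff = 19.6 - 15.3 = 4.3 mL/dL
VO2 = CO * (CaO2-CvO2) * 10 dL/L
VO2 = 4.05 * 4.3 * 10
VO2 = 174.2 mL/min


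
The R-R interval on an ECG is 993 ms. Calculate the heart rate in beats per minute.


HR = 60 / RR_interval(s)
RR = 993 ms = 0.993 s
HR = 60 / 0.993 = 60.42 bpm


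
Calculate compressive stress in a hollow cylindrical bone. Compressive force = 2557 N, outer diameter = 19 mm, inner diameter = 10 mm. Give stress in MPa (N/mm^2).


A = pi*(r_o^2 - r_i^2)
r_o = 9.5 mm, r_i = 5 mm
A = 204.989 mm^2
sigma = F/A = 2557 / 204.989
sigma = 12.47 MPa


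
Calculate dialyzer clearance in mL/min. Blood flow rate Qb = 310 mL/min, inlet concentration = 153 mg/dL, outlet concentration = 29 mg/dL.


K = Qb * (Cb_in - Cb_out) / Cb_in
K = 310 * (153 - 29) / 153
K = 251.2 mL/min


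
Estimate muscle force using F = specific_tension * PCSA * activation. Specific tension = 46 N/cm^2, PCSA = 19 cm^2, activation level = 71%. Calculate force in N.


F = sigma * PCSA * activation
F = 46 * 19 * 0.71
F = 620.5 N
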